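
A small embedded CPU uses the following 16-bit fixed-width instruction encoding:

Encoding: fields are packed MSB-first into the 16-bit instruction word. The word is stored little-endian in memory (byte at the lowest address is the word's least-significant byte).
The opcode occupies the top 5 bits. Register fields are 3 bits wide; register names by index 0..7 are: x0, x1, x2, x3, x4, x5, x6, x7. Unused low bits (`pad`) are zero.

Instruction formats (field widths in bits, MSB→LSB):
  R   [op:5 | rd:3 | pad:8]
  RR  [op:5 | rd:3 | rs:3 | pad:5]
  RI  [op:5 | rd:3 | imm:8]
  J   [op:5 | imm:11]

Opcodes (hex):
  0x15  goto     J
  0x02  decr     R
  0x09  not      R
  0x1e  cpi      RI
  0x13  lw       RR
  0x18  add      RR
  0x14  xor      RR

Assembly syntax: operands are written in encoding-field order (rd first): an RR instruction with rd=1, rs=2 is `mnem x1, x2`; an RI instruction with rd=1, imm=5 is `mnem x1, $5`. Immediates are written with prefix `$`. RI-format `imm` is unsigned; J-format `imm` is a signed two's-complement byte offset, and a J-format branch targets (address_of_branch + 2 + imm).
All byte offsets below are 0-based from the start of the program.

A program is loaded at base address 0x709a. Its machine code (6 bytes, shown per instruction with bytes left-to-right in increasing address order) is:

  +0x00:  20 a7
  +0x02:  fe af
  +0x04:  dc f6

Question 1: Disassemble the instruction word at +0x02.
+0x02: fe af ⇒ word 0xaffe (little)
  opcode bits[15:11]=0x15: goto/J
  [10:0] imm=2046 (s11→-2) = $-2

goto $-2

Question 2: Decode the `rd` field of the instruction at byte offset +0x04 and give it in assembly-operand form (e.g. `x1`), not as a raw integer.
+0x04: dc f6 ⇒ word 0xf6dc (little)
  op=0xf6dc>>11=0x1e ⇒ cpi (RI)
  rd: (w>>8)&0x7=0x6 → x6
  imm: (w>>0)&0xff=0xdc → $220

x6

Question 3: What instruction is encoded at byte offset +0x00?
xor x7, x1

@+00  little-endian(20 a7) = 0xa720
  op=0xa720>>11=0x14 ⇒ xor (RR)
  rd@[10:8]=0x7 ⇒ x7
  rs@[7:5]=0x1 ⇒ x1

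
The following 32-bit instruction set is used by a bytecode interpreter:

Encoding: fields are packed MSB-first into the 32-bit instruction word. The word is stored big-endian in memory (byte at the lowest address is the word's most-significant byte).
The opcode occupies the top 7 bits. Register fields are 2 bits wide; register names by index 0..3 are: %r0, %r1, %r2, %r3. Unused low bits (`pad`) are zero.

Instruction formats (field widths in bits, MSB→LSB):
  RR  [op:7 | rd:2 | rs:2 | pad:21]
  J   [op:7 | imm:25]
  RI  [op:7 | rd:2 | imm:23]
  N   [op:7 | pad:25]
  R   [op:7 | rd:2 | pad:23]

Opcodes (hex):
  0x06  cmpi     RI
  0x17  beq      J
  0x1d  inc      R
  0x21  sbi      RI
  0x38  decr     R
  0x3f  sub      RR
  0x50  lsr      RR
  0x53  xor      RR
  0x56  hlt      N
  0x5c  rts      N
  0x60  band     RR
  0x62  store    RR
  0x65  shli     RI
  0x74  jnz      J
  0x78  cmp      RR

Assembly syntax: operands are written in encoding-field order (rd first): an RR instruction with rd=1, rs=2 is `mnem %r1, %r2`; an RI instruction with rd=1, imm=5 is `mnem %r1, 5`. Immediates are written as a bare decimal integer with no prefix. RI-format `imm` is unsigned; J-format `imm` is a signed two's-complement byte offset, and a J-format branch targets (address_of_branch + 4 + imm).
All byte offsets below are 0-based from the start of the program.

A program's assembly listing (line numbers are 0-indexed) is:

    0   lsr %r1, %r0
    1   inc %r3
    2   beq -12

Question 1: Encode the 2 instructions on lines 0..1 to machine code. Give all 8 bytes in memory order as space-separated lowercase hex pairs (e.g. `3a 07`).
L0: lsr op=0x50:7|rd=1:2|rs=0:2|pad=0:21 ⇒ 0xa0800000 ⇒ big a0 80 00 00
L1: inc op=0x1d:7|rd=3:2|pad=0:23 ⇒ 0x3b800000 ⇒ big 3b 80 00 00

a0 80 00 00 3b 80 00 00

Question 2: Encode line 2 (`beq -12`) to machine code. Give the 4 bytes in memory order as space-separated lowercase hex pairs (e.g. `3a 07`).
2. beq fields op=0x17:7|imm=-12:25 → word 2ffffff4h → 2f ff ff f4

2f ff ff f4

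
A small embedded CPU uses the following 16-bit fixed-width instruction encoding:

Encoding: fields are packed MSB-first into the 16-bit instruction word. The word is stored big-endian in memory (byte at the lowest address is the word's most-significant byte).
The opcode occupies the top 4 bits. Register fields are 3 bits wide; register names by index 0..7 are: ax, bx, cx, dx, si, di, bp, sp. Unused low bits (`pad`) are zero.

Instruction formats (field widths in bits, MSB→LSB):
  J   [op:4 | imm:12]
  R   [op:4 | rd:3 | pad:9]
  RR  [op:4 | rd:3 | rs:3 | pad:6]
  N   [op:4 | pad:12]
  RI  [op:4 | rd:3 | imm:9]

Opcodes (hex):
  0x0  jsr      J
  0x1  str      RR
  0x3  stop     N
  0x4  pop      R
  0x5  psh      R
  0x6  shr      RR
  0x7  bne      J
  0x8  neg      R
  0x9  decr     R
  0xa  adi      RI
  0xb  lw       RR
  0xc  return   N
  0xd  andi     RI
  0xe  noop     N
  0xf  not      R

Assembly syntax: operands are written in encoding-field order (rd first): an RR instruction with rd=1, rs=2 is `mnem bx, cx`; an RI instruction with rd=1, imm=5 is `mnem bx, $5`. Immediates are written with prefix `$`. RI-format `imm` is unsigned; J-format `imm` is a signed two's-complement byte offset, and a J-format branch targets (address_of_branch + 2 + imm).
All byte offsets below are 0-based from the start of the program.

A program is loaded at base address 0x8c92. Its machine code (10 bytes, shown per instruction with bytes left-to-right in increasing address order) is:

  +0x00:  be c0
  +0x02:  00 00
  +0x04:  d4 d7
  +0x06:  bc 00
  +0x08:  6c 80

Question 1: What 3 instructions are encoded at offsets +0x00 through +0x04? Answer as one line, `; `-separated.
+0x00: be c0 ⇒ word 0xbec0 (big)
  top 4b → 0xb → lw [RR]
  rd: (w>>9)&0x7=0x7 → sp
  rs: (w>>6)&0x7=0x3 → dx
+0x02: 00 00 ⇒ word 0x0000 (big)
  top 4b → 0x0 → jsr [J]
  imm: (w>>0)&0xfff=0x0 → $0
+0x04: d4 d7 ⇒ word 0xd4d7 (big)
  top 4b → 0xd → andi [RI]
  rd: (w>>9)&0x7=0x2 → cx
  imm: (w>>0)&0x1ff=0xd7 → $215

lw sp, dx; jsr $0; andi cx, $215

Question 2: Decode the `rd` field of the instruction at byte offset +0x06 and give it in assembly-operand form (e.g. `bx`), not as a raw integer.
bp

off 0x06: read bc 00 as big → 0xbc00
  op=0xbc00>>12=0xb ⇒ lw (RR)
  rd@[11:9]=0x6 ⇒ bp
  rs@[8:6]=0x0 ⇒ ax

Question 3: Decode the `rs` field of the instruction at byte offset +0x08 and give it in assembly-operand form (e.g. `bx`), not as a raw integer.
[08] 6c 80 → 0x6c80
  top 4b → 0x6 → shr [RR]
  rd: (w>>9)&0x7=0x6 → bp
  rs: (w>>6)&0x7=0x2 → cx

cx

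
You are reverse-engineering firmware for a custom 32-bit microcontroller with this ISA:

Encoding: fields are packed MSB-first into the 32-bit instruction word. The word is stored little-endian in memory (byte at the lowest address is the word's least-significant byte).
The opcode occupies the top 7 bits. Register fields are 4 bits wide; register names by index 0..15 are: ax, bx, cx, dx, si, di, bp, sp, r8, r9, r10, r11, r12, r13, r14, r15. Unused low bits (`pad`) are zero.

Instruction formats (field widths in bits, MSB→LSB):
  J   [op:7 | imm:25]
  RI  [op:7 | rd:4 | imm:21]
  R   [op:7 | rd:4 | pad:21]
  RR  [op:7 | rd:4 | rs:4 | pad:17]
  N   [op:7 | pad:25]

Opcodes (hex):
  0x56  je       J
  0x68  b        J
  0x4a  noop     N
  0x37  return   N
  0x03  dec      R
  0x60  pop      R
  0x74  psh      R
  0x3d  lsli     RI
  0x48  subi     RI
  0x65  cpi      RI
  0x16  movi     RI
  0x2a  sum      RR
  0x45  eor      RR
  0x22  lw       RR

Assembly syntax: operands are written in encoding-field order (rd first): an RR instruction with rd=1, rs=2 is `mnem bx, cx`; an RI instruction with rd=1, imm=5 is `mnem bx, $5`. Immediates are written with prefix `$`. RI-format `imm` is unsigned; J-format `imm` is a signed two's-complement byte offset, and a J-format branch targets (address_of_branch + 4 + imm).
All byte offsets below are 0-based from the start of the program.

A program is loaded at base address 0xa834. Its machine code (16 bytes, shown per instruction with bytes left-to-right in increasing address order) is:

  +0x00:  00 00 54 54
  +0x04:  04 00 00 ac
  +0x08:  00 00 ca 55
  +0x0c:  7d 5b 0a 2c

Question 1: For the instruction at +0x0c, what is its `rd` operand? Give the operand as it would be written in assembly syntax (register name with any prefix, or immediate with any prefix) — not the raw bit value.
ax

[0c] 7d 5b 0a 2c → 0x2c0a5b7d
  top 7b → 0x16 → movi [RI]
  rd: (w>>21)&0xf=0x0 → ax
  imm: (w>>0)&0x1fffff=0xa5b7d → $678781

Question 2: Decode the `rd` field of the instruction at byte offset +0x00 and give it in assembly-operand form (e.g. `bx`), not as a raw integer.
cx

[00] 00 00 54 54 → 0x54540000
  top 7b → 0x2a → sum [RR]
  [24:21] rd=2 = cx
  [20:17] rs=10 = r10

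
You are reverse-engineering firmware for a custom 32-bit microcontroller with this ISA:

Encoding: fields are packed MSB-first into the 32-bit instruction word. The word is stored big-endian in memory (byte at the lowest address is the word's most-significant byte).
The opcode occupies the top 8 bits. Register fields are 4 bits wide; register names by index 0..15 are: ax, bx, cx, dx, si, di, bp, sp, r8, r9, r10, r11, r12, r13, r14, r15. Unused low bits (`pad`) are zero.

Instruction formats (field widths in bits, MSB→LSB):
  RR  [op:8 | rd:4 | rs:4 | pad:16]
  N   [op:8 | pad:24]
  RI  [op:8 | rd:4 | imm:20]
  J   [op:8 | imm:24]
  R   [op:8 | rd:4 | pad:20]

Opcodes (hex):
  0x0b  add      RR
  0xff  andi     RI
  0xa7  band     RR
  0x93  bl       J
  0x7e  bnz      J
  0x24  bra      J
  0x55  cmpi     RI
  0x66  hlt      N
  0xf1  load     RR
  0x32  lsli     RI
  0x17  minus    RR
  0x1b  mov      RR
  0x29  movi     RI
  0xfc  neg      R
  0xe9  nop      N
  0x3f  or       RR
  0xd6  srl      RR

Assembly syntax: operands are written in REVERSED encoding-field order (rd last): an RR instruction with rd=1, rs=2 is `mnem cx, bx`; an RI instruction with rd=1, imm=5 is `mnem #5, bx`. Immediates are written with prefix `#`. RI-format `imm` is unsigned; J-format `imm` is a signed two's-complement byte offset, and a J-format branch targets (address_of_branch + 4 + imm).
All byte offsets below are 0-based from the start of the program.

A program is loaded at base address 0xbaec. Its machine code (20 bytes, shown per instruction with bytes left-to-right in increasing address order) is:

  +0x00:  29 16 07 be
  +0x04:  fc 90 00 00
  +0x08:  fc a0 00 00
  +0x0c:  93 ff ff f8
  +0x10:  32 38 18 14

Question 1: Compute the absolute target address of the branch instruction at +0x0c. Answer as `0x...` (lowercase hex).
0xbaf4

+0x0c: 93 ff ff f8 ⇒ word 0x93fffff8 (big)
  top 8b → 0x93 → bl [J]
  [23:0] imm=16777208 (s24→-8) = #-8
  target = base 0xbaec + off 0x0c + 4 + imm -8 = 0xbaf4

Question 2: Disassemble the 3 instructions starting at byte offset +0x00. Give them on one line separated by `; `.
@+00  big-endian(29 16 07 be) = 0x291607be
  op=0x291607be>>24=0x29 ⇒ movi (RI)
  rd: (w>>20)&0xf=0x1 → bx
  imm: (w>>0)&0xfffff=0x607be → #395198
@+04  big-endian(fc 90 00 00) = 0xfc900000
  op=0xfc900000>>24=0xfc ⇒ neg (R)
  rd: (w>>20)&0xf=0x9 → r9
@+08  big-endian(fc a0 00 00) = 0xfca00000
  op=0xfca00000>>24=0xfc ⇒ neg (R)
  rd: (w>>20)&0xf=0xa → r10

movi #395198, bx; neg r9; neg r10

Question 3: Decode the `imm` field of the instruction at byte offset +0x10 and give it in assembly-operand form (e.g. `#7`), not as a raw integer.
#530452

+0x10: 32 38 18 14 ⇒ word 0x32381814 (big)
  op=0x32381814>>24=0x32 ⇒ lsli (RI)
  [23:20] rd=3 = dx
  [19:0] imm=530452 = #530452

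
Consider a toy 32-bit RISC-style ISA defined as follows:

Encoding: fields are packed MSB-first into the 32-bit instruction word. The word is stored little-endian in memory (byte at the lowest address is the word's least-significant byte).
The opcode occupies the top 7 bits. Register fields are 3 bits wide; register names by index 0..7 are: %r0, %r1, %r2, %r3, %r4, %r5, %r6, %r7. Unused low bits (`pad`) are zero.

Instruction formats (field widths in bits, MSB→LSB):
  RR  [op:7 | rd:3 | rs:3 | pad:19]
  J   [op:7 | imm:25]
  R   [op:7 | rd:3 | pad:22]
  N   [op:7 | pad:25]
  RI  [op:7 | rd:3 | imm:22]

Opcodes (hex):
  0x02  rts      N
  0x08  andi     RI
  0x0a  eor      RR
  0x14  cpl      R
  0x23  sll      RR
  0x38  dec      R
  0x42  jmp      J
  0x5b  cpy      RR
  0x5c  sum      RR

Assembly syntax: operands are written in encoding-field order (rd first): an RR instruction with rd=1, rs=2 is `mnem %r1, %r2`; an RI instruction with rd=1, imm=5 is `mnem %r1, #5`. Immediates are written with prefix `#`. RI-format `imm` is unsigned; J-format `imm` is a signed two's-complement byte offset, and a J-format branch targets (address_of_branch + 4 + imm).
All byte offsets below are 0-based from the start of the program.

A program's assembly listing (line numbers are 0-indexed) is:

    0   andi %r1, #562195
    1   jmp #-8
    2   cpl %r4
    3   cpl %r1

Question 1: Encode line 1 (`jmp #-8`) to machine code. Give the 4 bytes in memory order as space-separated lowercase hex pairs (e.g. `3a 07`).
L1: jmp op=0x42:7|imm=-8:25 ⇒ 0x85fffff8 ⇒ little f8 ff ff 85

f8 ff ff 85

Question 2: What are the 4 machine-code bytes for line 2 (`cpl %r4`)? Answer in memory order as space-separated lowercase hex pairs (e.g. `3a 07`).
L2: cpl op=0x14:7|rd=4:3|pad=0:22 ⇒ 0x29000000 ⇒ little 00 00 00 29

00 00 00 29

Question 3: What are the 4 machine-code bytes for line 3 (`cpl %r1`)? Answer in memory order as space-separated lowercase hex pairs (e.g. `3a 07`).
3. cpl fields op=0x14:7|rd=1:3|pad=0:22 → word 28400000h → 00 00 40 28

00 00 40 28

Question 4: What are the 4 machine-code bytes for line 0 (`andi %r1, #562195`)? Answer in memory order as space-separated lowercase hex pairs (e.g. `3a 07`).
13 94 48 10

L0: andi op=0x8:7|rd=1:3|imm=562195:22 ⇒ 0x10489413 ⇒ little 13 94 48 10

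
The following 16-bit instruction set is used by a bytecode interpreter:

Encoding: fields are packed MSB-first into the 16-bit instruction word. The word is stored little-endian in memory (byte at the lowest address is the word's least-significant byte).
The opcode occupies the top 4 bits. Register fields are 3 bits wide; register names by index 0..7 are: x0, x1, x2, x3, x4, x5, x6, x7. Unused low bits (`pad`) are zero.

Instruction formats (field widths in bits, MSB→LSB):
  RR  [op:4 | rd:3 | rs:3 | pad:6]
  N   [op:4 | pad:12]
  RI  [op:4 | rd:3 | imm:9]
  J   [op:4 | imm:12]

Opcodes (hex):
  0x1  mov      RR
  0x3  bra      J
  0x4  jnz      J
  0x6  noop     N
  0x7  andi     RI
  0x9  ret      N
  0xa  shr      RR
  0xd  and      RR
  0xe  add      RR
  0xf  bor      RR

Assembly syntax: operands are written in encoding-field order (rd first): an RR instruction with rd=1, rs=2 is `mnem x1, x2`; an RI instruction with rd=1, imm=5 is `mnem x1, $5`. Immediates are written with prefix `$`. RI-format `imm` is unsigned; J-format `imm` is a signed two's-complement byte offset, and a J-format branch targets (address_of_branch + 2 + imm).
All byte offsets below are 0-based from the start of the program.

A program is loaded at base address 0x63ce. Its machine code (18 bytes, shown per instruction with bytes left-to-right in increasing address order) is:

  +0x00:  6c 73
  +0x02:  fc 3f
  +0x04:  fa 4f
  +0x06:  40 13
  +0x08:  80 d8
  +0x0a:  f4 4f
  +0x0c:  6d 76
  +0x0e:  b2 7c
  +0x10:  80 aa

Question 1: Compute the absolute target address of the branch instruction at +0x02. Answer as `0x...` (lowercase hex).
0x63ce

off 0x02: read fc 3f as little → 0x3ffc
  op=0x3ffc>>12=0x3 ⇒ bra (J)
  [11:0] imm=4092 (s12→-4) = $-4
  target = base 0x63ce + off 0x02 + 2 + imm -4 = 0x63ce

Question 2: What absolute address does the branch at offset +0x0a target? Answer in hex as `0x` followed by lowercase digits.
0x63ce

+0x0a: f4 4f ⇒ word 0x4ff4 (little)
  opcode bits[15:12]=0x4: jnz/J
  [11:0] imm=4084 (s12→-12) = $-12
  target = base 0x63ce + off 0x0a + 2 + imm -12 = 0x63ce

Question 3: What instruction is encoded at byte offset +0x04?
jnz $-6

off 0x04: read fa 4f as little → 0x4ffa
  opcode bits[15:12]=0x4: jnz/J
  imm@[11:0]=0xffa (s12→-6) ⇒ $-6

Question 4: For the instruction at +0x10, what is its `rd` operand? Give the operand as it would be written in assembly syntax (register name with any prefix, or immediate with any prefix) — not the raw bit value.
x5

[10] 80 aa → 0xaa80
  opcode bits[15:12]=0xa: shr/RR
  rd@[11:9]=0x5 ⇒ x5
  rs@[8:6]=0x2 ⇒ x2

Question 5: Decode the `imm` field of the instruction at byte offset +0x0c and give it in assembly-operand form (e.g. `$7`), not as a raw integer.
@+0c  little-endian(6d 76) = 0x766d
  op=0x766d>>12=0x7 ⇒ andi (RI)
  rd: (w>>9)&0x7=0x3 → x3
  imm: (w>>0)&0x1ff=0x6d → $109

$109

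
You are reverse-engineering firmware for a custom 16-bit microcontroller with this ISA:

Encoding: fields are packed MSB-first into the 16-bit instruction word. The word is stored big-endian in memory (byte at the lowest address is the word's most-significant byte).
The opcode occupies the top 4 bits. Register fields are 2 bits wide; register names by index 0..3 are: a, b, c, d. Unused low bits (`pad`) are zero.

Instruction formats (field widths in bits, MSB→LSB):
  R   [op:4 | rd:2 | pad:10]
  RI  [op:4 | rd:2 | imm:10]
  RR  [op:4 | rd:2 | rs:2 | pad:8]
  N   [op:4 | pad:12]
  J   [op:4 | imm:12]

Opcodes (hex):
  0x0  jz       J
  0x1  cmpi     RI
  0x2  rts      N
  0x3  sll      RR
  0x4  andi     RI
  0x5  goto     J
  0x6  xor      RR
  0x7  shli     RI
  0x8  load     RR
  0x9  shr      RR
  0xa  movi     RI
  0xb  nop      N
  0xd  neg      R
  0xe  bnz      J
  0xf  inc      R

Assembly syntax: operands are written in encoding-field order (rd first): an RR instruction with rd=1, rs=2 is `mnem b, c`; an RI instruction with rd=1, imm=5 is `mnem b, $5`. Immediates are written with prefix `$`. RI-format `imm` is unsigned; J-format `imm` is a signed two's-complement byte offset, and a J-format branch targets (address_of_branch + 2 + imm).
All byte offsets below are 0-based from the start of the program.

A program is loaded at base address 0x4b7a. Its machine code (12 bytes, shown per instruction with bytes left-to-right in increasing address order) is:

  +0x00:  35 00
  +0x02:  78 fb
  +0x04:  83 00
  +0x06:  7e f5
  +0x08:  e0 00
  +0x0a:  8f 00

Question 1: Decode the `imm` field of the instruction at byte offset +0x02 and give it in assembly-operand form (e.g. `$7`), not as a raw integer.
off 0x02: read 78 fb as big → 0x78fb
  opcode bits[15:12]=0x7: shli/RI
  rd: (w>>10)&0x3=0x2 → c
  imm: (w>>0)&0x3ff=0xfb → $251

$251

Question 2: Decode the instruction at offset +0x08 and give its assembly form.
bnz $0

off 0x08: read e0 00 as big → 0xe000
  opcode bits[15:12]=0xe: bnz/J
  imm@[11:0]=0x0 ⇒ $0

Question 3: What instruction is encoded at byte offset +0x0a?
@+0a  big-endian(8f 00) = 0x8f00
  opcode bits[15:12]=0x8: load/RR
  rd: (w>>10)&0x3=0x3 → d
  rs: (w>>8)&0x3=0x3 → d

load d, d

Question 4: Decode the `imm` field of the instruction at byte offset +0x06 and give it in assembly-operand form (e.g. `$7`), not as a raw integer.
[06] 7e f5 → 0x7ef5
  op=0x7ef5>>12=0x7 ⇒ shli (RI)
  [11:10] rd=3 = d
  [9:0] imm=757 = $757

$757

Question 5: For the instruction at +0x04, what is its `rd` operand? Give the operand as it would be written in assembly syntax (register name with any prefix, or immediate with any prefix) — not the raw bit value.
a

+0x04: 83 00 ⇒ word 0x8300 (big)
  op=0x8300>>12=0x8 ⇒ load (RR)
  rd@[11:10]=0x0 ⇒ a
  rs@[9:8]=0x3 ⇒ d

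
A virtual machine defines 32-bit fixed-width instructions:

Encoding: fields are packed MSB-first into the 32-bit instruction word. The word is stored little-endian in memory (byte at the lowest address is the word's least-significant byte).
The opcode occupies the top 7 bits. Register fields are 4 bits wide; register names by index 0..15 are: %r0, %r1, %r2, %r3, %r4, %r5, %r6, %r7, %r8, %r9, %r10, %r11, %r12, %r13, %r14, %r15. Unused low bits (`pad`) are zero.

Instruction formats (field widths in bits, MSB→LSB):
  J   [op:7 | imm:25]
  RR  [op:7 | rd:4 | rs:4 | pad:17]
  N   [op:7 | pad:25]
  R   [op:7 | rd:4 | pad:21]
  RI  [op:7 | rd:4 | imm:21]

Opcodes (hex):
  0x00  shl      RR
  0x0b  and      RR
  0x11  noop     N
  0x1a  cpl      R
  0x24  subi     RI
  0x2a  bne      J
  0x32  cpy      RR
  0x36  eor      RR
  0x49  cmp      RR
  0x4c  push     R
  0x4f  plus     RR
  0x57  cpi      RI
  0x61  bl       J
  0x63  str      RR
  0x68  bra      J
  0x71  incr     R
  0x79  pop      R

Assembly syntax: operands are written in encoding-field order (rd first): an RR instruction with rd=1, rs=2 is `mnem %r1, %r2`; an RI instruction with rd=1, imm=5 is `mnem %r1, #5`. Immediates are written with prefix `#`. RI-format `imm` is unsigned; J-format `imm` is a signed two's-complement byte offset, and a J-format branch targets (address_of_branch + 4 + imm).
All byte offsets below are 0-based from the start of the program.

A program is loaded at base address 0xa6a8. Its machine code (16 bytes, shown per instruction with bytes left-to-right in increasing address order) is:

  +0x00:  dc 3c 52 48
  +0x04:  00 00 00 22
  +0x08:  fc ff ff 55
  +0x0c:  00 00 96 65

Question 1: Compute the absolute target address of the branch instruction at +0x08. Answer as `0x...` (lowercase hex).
off 0x08: read fc ff ff 55 as little → 0x55fffffc
  op=0x55fffffc>>25=0x2a ⇒ bne (J)
  imm: (w>>0)&0x1ffffff=0x1fffffc (s25→-4) → #-4
  target = base 0xa6a8 + off 0x08 + 4 + imm -4 = 0xa6b0

0xa6b0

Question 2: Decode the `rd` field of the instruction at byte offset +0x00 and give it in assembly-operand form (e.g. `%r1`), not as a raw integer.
off 0x00: read dc 3c 52 48 as little → 0x48523cdc
  op=0x48523cdc>>25=0x24 ⇒ subi (RI)
  rd@[24:21]=0x2 ⇒ %r2
  imm@[20:0]=0x123cdc ⇒ #1195228

%r2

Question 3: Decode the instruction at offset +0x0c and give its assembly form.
cpy %r12, %r11

+0x0c: 00 00 96 65 ⇒ word 0x65960000 (little)
  opcode bits[31:25]=0x32: cpy/RR
  rd@[24:21]=0xc ⇒ %r12
  rs@[20:17]=0xb ⇒ %r11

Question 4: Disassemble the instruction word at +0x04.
noop

@+04  little-endian(00 00 00 22) = 0x22000000
  op=0x22000000>>25=0x11 ⇒ noop (N)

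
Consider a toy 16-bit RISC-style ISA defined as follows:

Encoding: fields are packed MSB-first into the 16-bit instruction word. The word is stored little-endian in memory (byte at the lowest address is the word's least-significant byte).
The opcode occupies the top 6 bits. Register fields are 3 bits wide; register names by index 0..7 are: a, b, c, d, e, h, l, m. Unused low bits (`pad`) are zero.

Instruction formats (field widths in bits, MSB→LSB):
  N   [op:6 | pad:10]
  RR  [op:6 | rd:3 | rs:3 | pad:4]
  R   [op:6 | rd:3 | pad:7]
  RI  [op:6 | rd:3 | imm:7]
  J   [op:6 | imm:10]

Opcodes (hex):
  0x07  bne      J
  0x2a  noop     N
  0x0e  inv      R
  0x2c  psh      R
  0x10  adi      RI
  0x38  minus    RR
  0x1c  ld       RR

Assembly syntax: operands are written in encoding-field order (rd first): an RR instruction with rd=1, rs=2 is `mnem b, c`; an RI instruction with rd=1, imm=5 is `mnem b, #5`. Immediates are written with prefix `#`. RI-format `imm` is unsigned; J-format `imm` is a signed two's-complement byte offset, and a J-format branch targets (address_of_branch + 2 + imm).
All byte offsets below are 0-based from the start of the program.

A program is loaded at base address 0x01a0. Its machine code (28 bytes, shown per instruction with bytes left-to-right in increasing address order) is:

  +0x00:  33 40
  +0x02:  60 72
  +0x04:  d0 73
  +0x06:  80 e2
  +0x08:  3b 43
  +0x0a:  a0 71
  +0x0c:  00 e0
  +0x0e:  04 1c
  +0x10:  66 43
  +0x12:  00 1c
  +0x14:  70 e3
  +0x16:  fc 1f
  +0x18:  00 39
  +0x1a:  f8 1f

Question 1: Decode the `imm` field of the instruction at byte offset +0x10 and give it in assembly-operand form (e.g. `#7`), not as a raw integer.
off 0x10: read 66 43 as little → 0x4366
  op=0x4366>>10=0x10 ⇒ adi (RI)
  rd@[9:7]=0x6 ⇒ l
  imm@[6:0]=0x66 ⇒ #102

#102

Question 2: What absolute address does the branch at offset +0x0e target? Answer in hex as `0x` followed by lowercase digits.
+0x0e: 04 1c ⇒ word 0x1c04 (little)
  top 6b → 0x7 → bne [J]
  imm@[9:0]=0x4 ⇒ #4
  target = base 0x01a0 + off 0x0e + 2 + imm 4 = 0x01b4

0x01b4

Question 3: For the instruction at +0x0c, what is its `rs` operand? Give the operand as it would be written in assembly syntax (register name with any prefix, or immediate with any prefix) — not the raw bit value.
a

off 0x0c: read 00 e0 as little → 0xe000
  top 6b → 0x38 → minus [RR]
  [9:7] rd=0 = a
  [6:4] rs=0 = a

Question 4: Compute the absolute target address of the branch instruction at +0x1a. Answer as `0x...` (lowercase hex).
0x01b4

[1a] f8 1f → 0x1ff8
  top 6b → 0x7 → bne [J]
  imm@[9:0]=0x3f8 (s10→-8) ⇒ #-8
  target = base 0x01a0 + off 0x1a + 2 + imm -8 = 0x01b4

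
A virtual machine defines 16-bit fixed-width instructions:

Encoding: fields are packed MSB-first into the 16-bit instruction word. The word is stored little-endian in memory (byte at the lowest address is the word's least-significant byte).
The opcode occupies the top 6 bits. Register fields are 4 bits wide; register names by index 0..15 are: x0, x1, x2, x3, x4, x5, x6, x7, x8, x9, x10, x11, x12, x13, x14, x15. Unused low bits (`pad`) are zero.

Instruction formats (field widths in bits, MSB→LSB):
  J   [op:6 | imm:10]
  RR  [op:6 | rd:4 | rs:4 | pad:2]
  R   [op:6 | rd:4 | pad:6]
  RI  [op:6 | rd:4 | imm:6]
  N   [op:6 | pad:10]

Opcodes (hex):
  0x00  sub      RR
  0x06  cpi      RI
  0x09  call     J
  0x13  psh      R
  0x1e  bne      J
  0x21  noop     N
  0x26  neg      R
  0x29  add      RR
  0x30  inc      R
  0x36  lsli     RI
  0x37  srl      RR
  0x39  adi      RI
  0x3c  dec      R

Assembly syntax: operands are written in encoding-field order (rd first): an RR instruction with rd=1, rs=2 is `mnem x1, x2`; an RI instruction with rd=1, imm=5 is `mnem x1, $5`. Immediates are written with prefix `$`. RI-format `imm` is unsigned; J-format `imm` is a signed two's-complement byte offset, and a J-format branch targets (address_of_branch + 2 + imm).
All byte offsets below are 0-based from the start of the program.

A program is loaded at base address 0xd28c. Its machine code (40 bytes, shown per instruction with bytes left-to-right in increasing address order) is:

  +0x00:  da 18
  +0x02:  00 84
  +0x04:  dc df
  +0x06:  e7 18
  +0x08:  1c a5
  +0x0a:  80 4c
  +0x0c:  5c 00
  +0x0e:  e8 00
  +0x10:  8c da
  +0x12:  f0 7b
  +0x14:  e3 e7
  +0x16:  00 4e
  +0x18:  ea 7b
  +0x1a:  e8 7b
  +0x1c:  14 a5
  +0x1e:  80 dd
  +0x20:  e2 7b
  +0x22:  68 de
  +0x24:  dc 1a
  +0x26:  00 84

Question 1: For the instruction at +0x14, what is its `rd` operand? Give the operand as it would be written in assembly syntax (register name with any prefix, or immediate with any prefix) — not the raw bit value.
x15

@+14  little-endian(e3 e7) = 0xe7e3
  op=0xe7e3>>10=0x39 ⇒ adi (RI)
  rd: (w>>6)&0xf=0xf → x15
  imm: (w>>0)&0x3f=0x23 → $35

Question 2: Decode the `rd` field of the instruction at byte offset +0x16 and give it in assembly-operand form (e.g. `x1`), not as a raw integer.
[16] 00 4e → 0x4e00
  top 6b → 0x13 → psh [R]
  rd@[9:6]=0x8 ⇒ x8

x8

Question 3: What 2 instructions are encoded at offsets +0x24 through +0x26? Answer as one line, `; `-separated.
off 0x24: read dc 1a as little → 0x1adc
  top 6b → 0x6 → cpi [RI]
  rd: (w>>6)&0xf=0xb → x11
  imm: (w>>0)&0x3f=0x1c → $28
off 0x26: read 00 84 as little → 0x8400
  top 6b → 0x21 → noop [N]

cpi x11, $28; noop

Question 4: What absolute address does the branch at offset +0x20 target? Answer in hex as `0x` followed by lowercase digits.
@+20  little-endian(e2 7b) = 0x7be2
  top 6b → 0x1e → bne [J]
  [9:0] imm=994 (s10→-30) = $-30
  target = base 0xd28c + off 0x20 + 2 + imm -30 = 0xd290

0xd290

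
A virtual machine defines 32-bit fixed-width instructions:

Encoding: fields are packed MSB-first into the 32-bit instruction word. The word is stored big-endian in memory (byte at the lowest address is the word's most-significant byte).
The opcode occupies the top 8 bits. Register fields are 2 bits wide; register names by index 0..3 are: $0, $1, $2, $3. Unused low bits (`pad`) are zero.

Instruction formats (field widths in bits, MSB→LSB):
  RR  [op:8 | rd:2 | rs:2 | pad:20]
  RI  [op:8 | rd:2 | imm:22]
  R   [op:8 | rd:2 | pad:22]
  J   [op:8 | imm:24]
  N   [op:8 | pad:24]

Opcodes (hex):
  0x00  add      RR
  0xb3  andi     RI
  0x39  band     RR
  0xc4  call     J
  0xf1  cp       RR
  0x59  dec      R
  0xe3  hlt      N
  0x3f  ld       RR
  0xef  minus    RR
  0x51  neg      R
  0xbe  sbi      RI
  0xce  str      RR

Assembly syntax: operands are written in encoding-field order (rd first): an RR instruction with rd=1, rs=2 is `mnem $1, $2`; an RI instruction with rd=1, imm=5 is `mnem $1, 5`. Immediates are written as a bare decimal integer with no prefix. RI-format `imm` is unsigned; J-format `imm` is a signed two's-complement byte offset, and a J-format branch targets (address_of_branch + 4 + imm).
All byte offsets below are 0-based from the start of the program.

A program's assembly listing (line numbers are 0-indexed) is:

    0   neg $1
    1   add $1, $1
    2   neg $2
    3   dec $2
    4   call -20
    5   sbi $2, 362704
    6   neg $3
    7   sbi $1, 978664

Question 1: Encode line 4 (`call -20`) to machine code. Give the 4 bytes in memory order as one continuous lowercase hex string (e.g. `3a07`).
L4: call op=0xc4:8|imm=-20:24 ⇒ 0xc4ffffec ⇒ big c4 ff ff ec

c4ffffec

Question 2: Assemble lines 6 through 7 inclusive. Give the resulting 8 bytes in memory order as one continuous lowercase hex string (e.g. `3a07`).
line 6 (neg): pack op=0x51:8|rd=3:2|pad=0:22 = 0x51c00000; big→ 51 c0 00 00
line 7 (sbi): pack op=0xbe:8|rd=1:2|imm=978664:22 = 0xbe4eeee8; big→ be 4e ee e8

51c00000be4eeee8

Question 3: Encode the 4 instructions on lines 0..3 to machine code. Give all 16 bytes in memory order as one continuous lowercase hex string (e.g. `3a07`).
51400000005000005180000059800000

0. neg fields op=0x51:8|rd=1:2|pad=0:22 → word 51400000h → 51 40 00 00
1. add fields op=0x0:8|rd=1:2|rs=1:2|pad=0:20 → word 00500000h → 00 50 00 00
2. neg fields op=0x51:8|rd=2:2|pad=0:22 → word 51800000h → 51 80 00 00
3. dec fields op=0x59:8|rd=2:2|pad=0:22 → word 59800000h → 59 80 00 00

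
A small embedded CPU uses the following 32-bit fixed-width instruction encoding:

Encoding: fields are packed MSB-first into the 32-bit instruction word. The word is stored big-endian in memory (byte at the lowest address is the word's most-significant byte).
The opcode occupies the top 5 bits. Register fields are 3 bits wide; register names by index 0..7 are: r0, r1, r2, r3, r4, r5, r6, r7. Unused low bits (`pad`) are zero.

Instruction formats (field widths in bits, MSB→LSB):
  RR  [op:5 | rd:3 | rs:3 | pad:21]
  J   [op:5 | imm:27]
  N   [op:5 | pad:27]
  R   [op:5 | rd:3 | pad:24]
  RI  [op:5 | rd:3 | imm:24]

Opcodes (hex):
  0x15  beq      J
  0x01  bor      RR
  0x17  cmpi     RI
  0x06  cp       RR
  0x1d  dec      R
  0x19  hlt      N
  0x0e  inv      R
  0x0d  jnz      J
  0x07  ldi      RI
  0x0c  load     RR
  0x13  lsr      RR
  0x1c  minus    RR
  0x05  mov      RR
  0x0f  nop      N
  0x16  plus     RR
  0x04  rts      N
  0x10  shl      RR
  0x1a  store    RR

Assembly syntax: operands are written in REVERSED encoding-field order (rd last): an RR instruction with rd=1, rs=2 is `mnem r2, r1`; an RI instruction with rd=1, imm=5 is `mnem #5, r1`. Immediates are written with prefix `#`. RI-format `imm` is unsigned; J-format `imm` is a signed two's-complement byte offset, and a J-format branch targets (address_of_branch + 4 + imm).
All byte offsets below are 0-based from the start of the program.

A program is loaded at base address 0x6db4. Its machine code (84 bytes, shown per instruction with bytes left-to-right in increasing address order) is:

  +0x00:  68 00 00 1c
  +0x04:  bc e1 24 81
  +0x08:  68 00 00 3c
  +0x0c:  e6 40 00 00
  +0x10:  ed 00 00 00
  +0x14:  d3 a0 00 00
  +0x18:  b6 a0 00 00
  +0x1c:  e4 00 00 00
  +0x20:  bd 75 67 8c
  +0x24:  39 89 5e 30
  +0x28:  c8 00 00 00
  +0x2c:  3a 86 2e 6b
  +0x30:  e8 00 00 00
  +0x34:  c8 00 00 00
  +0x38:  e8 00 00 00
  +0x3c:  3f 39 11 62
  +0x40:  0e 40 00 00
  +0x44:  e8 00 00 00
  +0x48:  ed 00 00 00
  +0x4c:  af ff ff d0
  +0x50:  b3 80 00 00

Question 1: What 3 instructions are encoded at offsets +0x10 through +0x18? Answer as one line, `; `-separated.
off 0x10: read ed 00 00 00 as big → 0xed000000
  opcode bits[31:27]=0x1d: dec/R
  [26:24] rd=5 = r5
off 0x14: read d3 a0 00 00 as big → 0xd3a00000
  opcode bits[31:27]=0x1a: store/RR
  [26:24] rd=3 = r3
  [23:21] rs=5 = r5
off 0x18: read b6 a0 00 00 as big → 0xb6a00000
  opcode bits[31:27]=0x16: plus/RR
  [26:24] rd=6 = r6
  [23:21] rs=5 = r5

dec r5; store r5, r3; plus r5, r6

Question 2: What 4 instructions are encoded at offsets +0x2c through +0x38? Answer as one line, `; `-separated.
off 0x2c: read 3a 86 2e 6b as big → 0x3a862e6b
  op=0x3a862e6b>>27=0x7 ⇒ ldi (RI)
  [26:24] rd=2 = r2
  [23:0] imm=8793707 = #8793707
off 0x30: read e8 00 00 00 as big → 0xe8000000
  op=0xe8000000>>27=0x1d ⇒ dec (R)
  [26:24] rd=0 = r0
off 0x34: read c8 00 00 00 as big → 0xc8000000
  op=0xc8000000>>27=0x19 ⇒ hlt (N)
off 0x38: read e8 00 00 00 as big → 0xe8000000
  op=0xe8000000>>27=0x1d ⇒ dec (R)
  [26:24] rd=0 = r0

ldi #8793707, r2; dec r0; hlt; dec r0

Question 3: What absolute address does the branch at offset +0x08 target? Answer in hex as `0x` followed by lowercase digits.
0x6dfc

off 0x08: read 68 00 00 3c as big → 0x6800003c
  op=0x6800003c>>27=0xd ⇒ jnz (J)
  [26:0] imm=60 = #60
  target = base 0x6db4 + off 0x08 + 4 + imm 60 = 0x6dfc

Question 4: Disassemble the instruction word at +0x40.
bor r2, r6

@+40  big-endian(0e 40 00 00) = 0x0e400000
  opcode bits[31:27]=0x1: bor/RR
  rd@[26:24]=0x6 ⇒ r6
  rs@[23:21]=0x2 ⇒ r2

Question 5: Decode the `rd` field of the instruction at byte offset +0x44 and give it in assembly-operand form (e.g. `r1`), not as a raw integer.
+0x44: e8 00 00 00 ⇒ word 0xe8000000 (big)
  op=0xe8000000>>27=0x1d ⇒ dec (R)
  rd: (w>>24)&0x7=0x0 → r0

r0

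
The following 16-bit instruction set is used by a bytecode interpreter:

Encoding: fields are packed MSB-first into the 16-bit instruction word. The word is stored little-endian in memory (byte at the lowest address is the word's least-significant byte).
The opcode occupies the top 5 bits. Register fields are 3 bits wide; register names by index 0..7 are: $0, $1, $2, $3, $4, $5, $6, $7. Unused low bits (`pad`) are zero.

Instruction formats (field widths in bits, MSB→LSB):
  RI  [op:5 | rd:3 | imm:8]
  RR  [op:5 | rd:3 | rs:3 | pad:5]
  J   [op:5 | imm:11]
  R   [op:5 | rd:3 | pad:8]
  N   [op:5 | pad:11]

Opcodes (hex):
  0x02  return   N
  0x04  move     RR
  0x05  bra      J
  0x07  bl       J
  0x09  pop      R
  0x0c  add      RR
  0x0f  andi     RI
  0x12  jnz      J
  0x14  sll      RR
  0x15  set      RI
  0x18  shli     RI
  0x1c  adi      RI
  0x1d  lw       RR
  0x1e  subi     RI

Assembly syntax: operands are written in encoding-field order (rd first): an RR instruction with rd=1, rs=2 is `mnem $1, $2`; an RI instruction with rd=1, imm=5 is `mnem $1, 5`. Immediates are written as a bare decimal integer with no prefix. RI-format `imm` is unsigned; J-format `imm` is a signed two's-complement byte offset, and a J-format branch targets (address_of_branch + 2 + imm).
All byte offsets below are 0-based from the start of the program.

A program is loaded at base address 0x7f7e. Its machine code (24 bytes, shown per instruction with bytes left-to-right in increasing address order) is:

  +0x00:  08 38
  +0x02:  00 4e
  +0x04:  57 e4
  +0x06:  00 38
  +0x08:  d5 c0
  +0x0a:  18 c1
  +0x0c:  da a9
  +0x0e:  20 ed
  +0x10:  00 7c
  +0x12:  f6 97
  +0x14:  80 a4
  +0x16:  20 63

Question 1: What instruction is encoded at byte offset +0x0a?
@+0a  little-endian(18 c1) = 0xc118
  op=0xc118>>11=0x18 ⇒ shli (RI)
  rd@[10:8]=0x1 ⇒ $1
  imm@[7:0]=0x18 ⇒ 24

shli $1, 24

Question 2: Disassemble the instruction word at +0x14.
[14] 80 a4 → 0xa480
  opcode bits[15:11]=0x14: sll/RR
  rd: (w>>8)&0x7=0x4 → $4
  rs: (w>>5)&0x7=0x4 → $4

sll $4, $4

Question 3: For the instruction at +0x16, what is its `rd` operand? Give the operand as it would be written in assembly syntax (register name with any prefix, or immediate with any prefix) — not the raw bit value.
$3

+0x16: 20 63 ⇒ word 0x6320 (little)
  top 5b → 0xc → add [RR]
  rd@[10:8]=0x3 ⇒ $3
  rs@[7:5]=0x1 ⇒ $1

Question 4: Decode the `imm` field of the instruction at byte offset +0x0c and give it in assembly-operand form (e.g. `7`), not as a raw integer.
218

off 0x0c: read da a9 as little → 0xa9da
  top 5b → 0x15 → set [RI]
  rd@[10:8]=0x1 ⇒ $1
  imm@[7:0]=0xda ⇒ 218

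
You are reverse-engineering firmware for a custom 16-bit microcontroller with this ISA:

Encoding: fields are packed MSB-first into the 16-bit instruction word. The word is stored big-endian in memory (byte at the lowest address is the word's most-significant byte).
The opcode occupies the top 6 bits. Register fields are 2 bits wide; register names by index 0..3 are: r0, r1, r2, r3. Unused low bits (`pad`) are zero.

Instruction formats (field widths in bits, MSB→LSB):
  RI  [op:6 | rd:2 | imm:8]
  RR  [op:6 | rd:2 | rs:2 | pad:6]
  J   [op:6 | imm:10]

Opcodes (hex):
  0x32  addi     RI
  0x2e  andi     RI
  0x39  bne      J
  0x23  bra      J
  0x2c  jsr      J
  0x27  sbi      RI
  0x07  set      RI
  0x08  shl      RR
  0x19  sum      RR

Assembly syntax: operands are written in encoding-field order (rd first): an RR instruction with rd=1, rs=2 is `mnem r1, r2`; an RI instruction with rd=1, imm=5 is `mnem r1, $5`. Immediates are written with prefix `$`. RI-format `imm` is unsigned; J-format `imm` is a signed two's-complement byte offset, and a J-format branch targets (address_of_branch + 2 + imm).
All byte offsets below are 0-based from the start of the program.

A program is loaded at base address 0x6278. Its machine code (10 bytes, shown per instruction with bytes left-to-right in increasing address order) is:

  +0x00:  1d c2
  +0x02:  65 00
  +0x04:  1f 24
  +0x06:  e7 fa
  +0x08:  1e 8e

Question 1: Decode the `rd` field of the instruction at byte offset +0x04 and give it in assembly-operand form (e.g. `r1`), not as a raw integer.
r3

@+04  big-endian(1f 24) = 0x1f24
  top 6b → 0x7 → set [RI]
  rd@[9:8]=0x3 ⇒ r3
  imm@[7:0]=0x24 ⇒ $36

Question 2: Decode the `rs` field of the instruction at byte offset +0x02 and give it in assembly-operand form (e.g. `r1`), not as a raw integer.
off 0x02: read 65 00 as big → 0x6500
  top 6b → 0x19 → sum [RR]
  rd: (w>>8)&0x3=0x1 → r1
  rs: (w>>6)&0x3=0x0 → r0

r0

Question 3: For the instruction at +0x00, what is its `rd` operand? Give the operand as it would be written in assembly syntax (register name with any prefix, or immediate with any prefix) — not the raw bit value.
r1

+0x00: 1d c2 ⇒ word 0x1dc2 (big)
  opcode bits[15:10]=0x7: set/RI
  rd@[9:8]=0x1 ⇒ r1
  imm@[7:0]=0xc2 ⇒ $194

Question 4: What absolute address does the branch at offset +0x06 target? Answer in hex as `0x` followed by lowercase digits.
@+06  big-endian(e7 fa) = 0xe7fa
  op=0xe7fa>>10=0x39 ⇒ bne (J)
  imm: (w>>0)&0x3ff=0x3fa (s10→-6) → $-6
  target = base 0x6278 + off 0x06 + 2 + imm -6 = 0x627a

0x627a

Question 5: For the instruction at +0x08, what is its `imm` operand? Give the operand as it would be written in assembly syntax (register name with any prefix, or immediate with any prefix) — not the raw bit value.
$142

@+08  big-endian(1e 8e) = 0x1e8e
  top 6b → 0x7 → set [RI]
  rd: (w>>8)&0x3=0x2 → r2
  imm: (w>>0)&0xff=0x8e → $142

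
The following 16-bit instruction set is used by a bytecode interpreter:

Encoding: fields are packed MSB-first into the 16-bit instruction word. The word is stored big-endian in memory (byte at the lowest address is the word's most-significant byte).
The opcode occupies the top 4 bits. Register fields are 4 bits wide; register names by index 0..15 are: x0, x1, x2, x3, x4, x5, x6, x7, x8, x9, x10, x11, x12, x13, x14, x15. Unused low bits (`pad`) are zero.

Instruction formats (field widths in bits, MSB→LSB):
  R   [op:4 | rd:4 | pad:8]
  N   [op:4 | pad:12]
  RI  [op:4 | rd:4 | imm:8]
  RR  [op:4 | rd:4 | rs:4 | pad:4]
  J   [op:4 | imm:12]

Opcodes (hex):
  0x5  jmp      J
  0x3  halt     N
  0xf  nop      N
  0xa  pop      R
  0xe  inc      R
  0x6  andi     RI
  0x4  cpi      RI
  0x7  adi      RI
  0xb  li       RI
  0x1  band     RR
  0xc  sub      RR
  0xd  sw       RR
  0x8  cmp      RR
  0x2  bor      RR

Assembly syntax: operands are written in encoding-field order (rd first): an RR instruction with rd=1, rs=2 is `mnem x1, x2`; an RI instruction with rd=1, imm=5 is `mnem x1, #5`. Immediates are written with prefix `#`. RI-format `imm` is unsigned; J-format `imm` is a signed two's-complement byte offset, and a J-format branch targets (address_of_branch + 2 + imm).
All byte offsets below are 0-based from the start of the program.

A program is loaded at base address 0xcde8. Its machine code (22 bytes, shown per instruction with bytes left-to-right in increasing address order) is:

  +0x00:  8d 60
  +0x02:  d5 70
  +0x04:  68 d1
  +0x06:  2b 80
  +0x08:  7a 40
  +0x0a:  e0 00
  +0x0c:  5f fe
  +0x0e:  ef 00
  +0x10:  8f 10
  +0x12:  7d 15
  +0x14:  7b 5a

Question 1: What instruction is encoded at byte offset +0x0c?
off 0x0c: read 5f fe as big → 0x5ffe
  opcode bits[15:12]=0x5: jmp/J
  imm@[11:0]=0xffe (s12→-2) ⇒ #-2

jmp #-2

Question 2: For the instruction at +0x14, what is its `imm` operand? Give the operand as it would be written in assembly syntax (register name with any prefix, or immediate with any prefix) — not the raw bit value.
#90

off 0x14: read 7b 5a as big → 0x7b5a
  opcode bits[15:12]=0x7: adi/RI
  [11:8] rd=11 = x11
  [7:0] imm=90 = #90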